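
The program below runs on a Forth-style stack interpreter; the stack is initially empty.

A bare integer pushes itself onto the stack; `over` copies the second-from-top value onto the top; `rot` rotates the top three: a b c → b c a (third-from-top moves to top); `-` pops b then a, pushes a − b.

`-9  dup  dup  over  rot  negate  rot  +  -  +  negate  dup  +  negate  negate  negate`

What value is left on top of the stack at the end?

-9     -> -9
dup    -> -9 -9
dup    -> -9 -9 -9
over   -> -9 -9 -9 -9
rot    -> -9 -9 -9 -9
negate -> -9 -9 -9 9
rot    -> -9 -9 9 -9
+      -> -9 -9 0
-      -> -9 -9
+      -> -18
negate -> 18
dup    -> 18 18
+      -> 36
negate -> -36
negate -> 36
negate -> -36

-36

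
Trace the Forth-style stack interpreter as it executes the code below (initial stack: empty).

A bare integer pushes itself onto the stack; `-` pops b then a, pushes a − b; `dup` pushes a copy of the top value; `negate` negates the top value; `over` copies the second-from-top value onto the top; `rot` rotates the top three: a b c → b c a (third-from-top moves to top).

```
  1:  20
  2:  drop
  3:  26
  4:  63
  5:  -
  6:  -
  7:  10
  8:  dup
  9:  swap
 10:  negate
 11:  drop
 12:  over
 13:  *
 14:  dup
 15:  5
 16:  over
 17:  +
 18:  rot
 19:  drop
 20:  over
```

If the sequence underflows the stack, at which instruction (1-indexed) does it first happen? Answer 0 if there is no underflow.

6

20   -> [20]
drop -> []
26   -> [26]
63   -> [26, 63]
-    -> [-37]
-  — needs 2 operands, stack has 1 → underflow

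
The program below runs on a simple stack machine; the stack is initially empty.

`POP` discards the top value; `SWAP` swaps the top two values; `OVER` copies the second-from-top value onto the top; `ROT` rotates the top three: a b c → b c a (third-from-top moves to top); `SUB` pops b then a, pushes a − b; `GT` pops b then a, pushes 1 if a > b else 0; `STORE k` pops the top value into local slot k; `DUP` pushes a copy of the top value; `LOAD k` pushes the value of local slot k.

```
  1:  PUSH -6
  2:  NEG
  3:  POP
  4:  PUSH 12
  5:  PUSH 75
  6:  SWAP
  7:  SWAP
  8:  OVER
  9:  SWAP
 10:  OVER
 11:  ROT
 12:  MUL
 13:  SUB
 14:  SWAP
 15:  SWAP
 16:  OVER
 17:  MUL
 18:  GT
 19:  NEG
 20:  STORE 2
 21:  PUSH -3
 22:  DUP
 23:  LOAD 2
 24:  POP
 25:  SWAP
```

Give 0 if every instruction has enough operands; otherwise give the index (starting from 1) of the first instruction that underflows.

PUSH -6 : -6
NEG     : 6
POP     : (empty)
PUSH 12 : 12
PUSH 75 : 12 75
SWAP    : 75 12
SWAP    : 12 75
OVER    : 12 75 12
SWAP    : 12 12 75
OVER    : 12 12 75 12
ROT     : 12 75 12 12
MUL     : 12 75 144
SUB     : 12 -69
SWAP    : -69 12
SWAP    : 12 -69
OVER    : 12 -69 12
MUL     : 12 -828
GT      : 1
NEG     : -1
STORE 2 : (empty)
PUSH -3 : -3
DUP     : -3 -3
LOAD 2  : -3 -3 -1
POP     : -3 -3
SWAP    : -3 -3

0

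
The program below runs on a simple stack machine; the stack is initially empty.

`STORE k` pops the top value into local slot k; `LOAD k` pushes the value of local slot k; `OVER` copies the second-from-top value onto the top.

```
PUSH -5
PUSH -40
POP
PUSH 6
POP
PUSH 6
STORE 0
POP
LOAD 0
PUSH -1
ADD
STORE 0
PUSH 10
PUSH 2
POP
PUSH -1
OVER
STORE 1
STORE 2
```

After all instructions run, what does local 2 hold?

-1

PUSH -5  -> [-5]
PUSH -40 -> [-5, -40]
POP      -> [-5]
PUSH 6   -> [-5, 6]
POP      -> [-5]
PUSH 6   -> [-5, 6]
STORE 0  -> [-5]
POP      -> []
LOAD 0   -> [6]
PUSH -1  -> [6, -1]
ADD      -> [5]
STORE 0  -> []
PUSH 10  -> [10]
PUSH 2   -> [10, 2]
POP      -> [10]
PUSH -1  -> [10, -1]
OVER     -> [10, -1, 10]
STORE 1  -> [10, -1]
STORE 2  -> [10]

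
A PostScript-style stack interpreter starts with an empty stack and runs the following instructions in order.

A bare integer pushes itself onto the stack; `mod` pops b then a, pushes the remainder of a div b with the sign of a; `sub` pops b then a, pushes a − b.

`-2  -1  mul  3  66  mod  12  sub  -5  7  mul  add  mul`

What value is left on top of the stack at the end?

-2   [-2]
-1   [-2, -1]
mul  [2]
3    [2, 3]
66   [2, 3, 66]
mod  [2, 3]
12   [2, 3, 12]
sub  [2, -9]
-5   [2, -9, -5]
7    [2, -9, -5, 7]
mul  [2, -9, -35]
add  [2, -44]
mul  [-88]

-88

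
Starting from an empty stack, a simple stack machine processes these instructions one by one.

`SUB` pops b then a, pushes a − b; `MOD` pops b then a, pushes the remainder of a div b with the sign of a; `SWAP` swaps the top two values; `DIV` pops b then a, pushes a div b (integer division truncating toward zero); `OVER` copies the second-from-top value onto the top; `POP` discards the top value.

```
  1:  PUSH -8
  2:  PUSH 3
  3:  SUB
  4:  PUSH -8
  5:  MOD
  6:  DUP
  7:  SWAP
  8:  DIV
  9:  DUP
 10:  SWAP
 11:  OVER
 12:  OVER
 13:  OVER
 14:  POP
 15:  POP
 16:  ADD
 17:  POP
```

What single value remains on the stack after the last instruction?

PUSH -8 : -8
PUSH 3  : -8 3
SUB     : -11
PUSH -8 : -11 -8
MOD     : -3
DUP     : -3 -3
SWAP    : -3 -3
DIV     : 1
DUP     : 1 1
SWAP    : 1 1
OVER    : 1 1 1
OVER    : 1 1 1 1
OVER    : 1 1 1 1 1
POP     : 1 1 1 1
POP     : 1 1 1
ADD     : 1 2
POP     : 1

1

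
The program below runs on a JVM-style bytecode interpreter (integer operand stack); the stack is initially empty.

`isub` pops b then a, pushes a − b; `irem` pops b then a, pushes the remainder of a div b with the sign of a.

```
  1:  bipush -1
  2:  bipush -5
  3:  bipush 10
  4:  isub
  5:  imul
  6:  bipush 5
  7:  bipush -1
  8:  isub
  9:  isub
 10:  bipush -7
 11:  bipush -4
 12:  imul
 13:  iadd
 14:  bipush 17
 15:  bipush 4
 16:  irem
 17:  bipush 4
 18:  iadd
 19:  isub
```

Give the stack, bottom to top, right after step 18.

bipush -1 → [-1]
bipush -5 → [-1, -5]
bipush 10 → [-1, -5, 10]
isub      → [-1, -15]
imul      → [15]
bipush 5  → [15, 5]
bipush -1 → [15, 5, -1]
isub      → [15, 6]
isub      → [9]
bipush -7 → [9, -7]
bipush -4 → [9, -7, -4]
imul      → [9, 28]
iadd      → [37]
bipush 17 → [37, 17]
bipush 4  → [37, 17, 4]
irem      → [37, 1]
bipush 4  → [37, 1, 4]
iadd      → [37, 5]

[37, 5]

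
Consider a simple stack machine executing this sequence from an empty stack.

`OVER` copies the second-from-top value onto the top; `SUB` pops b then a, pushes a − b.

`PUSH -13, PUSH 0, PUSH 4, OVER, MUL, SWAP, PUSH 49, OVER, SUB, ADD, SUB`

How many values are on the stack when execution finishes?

2

PUSH -13 → -13
PUSH 0   → -13 0
PUSH 4   → -13 0 4
OVER     → -13 0 4 0
MUL      → -13 0 0
SWAP     → -13 0 0
PUSH 49  → -13 0 0 49
OVER     → -13 0 0 49 0
SUB      → -13 0 0 49
ADD      → -13 0 49
SUB      → -13 -49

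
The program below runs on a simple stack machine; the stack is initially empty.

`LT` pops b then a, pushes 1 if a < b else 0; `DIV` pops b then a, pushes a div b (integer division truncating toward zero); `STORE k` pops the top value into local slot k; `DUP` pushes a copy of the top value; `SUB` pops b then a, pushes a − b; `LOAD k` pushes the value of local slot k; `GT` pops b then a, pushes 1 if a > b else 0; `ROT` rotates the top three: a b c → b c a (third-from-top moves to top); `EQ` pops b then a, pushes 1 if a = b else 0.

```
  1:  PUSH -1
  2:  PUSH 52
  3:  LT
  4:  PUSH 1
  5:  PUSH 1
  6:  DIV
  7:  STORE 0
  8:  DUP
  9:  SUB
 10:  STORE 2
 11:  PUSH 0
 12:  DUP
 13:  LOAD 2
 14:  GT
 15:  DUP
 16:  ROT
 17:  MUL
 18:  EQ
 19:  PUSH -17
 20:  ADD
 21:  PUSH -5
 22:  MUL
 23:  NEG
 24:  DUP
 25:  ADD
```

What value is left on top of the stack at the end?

PUSH -1  : [-1]
PUSH 52  : [-1, 52]
LT       : [1]
PUSH 1   : [1, 1]
PUSH 1   : [1, 1, 1]
DIV      : [1, 1]
STORE 0  : [1]
DUP      : [1, 1]
SUB      : [0]
STORE 2  : []
PUSH 0   : [0]
DUP      : [0, 0]
LOAD 2   : [0, 0, 0]
GT       : [0, 0]
DUP      : [0, 0, 0]
ROT      : [0, 0, 0]
MUL      : [0, 0]
EQ       : [1]
PUSH -17 : [1, -17]
ADD      : [-16]
PUSH -5  : [-16, -5]
MUL      : [80]
NEG      : [-80]
DUP      : [-80, -80]
ADD      : [-160]

-160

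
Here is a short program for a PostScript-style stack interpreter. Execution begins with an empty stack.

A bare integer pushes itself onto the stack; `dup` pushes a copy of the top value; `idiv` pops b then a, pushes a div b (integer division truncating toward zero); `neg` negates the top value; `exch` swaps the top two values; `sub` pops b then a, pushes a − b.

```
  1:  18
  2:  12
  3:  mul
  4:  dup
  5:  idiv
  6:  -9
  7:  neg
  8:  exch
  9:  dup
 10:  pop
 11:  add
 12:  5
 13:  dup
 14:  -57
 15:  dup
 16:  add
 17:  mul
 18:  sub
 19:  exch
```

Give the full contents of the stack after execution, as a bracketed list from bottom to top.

18    18
12    18 12
mul   216
dup   216 216
idiv  1
-9    1 -9
neg   1 9
exch  9 1
dup   9 1 1
pop   9 1
add   10
5     10 5
dup   10 5 5
-57   10 5 5 -57
dup   10 5 5 -57 -57
add   10 5 5 -114
mul   10 5 -570
sub   10 575
exch  575 10

[575, 10]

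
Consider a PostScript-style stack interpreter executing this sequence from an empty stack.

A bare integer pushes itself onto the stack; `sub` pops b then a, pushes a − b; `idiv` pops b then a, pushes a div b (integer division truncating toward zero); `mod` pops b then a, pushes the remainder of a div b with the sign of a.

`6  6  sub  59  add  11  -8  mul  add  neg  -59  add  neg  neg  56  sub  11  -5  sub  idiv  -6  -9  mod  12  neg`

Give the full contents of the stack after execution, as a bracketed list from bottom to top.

6    -> [6]
6    -> [6, 6]
sub  -> [0]
59   -> [0, 59]
add  -> [59]
11   -> [59, 11]
-8   -> [59, 11, -8]
mul  -> [59, -88]
add  -> [-29]
neg  -> [29]
-59  -> [29, -59]
add  -> [-30]
neg  -> [30]
neg  -> [-30]
56   -> [-30, 56]
sub  -> [-86]
11   -> [-86, 11]
-5   -> [-86, 11, -5]
sub  -> [-86, 16]
idiv -> [-5]
-6   -> [-5, -6]
-9   -> [-5, -6, -9]
mod  -> [-5, -6]
12   -> [-5, -6, 12]
neg  -> [-5, -6, -12]

[-5, -6, -12]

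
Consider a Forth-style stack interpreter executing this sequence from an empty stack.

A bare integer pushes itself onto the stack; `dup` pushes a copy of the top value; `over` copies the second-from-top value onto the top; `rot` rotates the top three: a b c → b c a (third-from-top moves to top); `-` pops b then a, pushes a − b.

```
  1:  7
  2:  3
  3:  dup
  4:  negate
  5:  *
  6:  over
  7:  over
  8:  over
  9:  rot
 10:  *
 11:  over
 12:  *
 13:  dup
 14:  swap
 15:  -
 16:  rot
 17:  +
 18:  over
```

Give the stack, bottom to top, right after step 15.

7      -> [7]
3      -> [7, 3]
dup    -> [7, 3, 3]
negate -> [7, 3, -3]
*      -> [7, -9]
over   -> [7, -9, 7]
over   -> [7, -9, 7, -9]
over   -> [7, -9, 7, -9, 7]
rot    -> [7, -9, -9, 7, 7]
*      -> [7, -9, -9, 49]
over   -> [7, -9, -9, 49, -9]
*      -> [7, -9, -9, -441]
dup    -> [7, -9, -9, -441, -441]
swap   -> [7, -9, -9, -441, -441]
-      -> [7, -9, -9, 0]

[7, -9, -9, 0]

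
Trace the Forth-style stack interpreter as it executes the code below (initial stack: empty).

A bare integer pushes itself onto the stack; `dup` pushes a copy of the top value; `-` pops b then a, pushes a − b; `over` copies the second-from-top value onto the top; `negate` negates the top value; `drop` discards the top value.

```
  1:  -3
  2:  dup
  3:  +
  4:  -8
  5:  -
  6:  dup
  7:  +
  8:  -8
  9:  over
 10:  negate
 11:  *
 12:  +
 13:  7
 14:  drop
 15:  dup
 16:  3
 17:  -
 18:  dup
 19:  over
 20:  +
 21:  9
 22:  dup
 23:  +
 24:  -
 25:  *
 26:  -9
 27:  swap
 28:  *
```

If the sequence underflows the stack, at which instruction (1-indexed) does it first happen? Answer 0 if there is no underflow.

0

-3     -> [-3]
dup    -> [-3, -3]
+      -> [-6]
-8     -> [-6, -8]
-      -> [2]
dup    -> [2, 2]
+      -> [4]
-8     -> [4, -8]
over   -> [4, -8, 4]
negate -> [4, -8, -4]
*      -> [4, 32]
+      -> [36]
7      -> [36, 7]
drop   -> [36]
dup    -> [36, 36]
3      -> [36, 36, 3]
-      -> [36, 33]
dup    -> [36, 33, 33]
over   -> [36, 33, 33, 33]
+      -> [36, 33, 66]
9      -> [36, 33, 66, 9]
dup    -> [36, 33, 66, 9, 9]
+      -> [36, 33, 66, 18]
-      -> [36, 33, 48]
*      -> [36, 1584]
-9     -> [36, 1584, -9]
swap   -> [36, -9, 1584]
*      -> [36, -14256]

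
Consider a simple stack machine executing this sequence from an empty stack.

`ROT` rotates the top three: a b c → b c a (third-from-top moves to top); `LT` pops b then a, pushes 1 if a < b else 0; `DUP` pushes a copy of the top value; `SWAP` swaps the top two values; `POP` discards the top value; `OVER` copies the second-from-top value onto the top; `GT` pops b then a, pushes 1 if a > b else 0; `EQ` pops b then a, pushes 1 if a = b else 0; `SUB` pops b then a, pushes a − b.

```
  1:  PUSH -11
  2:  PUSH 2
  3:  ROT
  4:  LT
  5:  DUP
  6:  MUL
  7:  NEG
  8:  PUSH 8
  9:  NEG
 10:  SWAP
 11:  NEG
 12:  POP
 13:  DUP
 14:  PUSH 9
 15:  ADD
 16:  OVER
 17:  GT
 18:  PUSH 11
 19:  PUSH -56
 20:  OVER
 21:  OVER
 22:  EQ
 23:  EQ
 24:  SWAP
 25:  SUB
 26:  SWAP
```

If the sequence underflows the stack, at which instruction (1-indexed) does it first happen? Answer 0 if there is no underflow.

PUSH -11 : -11
PUSH 2   : -11 2
ROT  — needs 3 operands, stack has 2 → underflow

3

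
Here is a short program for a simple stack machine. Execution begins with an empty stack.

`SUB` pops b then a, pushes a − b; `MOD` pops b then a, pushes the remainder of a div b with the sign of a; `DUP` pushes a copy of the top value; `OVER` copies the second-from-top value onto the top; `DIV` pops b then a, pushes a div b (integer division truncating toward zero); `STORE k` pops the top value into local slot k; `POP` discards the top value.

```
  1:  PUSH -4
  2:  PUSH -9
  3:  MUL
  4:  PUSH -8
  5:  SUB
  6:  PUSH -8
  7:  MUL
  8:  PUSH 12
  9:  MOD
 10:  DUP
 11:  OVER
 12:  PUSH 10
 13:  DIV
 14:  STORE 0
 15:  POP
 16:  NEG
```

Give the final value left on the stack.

PUSH -4  -4
PUSH -9  -4 -9
MUL      36
PUSH -8  36 -8
SUB      44
PUSH -8  44 -8
MUL      -352
PUSH 12  -352 12
MOD      -4
DUP      -4 -4
OVER     -4 -4 -4
PUSH 10  -4 -4 -4 10
DIV      -4 -4 0
STORE 0  -4 -4
POP      -4
NEG      4

4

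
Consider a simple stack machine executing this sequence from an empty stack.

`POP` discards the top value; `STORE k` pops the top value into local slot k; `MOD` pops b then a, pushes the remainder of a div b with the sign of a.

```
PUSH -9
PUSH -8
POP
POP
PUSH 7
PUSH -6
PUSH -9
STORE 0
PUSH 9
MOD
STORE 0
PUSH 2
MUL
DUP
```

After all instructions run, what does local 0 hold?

-6

PUSH -9  [-9]
PUSH -8  [-9, -8]
POP      [-9]
POP      []
PUSH 7   [7]
PUSH -6  [7, -6]
PUSH -9  [7, -6, -9]
STORE 0  [7, -6]
PUSH 9   [7, -6, 9]
MOD      [7, -6]
STORE 0  [7]
PUSH 2   [7, 2]
MUL      [14]
DUP      [14, 14]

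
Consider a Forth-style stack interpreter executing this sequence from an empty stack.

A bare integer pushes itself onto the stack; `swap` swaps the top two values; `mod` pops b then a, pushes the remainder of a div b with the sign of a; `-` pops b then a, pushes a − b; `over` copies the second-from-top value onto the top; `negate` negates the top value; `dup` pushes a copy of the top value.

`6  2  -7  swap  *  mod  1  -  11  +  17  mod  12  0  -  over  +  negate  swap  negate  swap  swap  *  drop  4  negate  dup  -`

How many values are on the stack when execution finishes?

6      : 6
2      : 6 2
-7     : 6 2 -7
swap   : 6 -7 2
*      : 6 -14
mod    : 6
1      : 6 1
-      : 5
11     : 5 11
+      : 16
17     : 16 17
mod    : 16
12     : 16 12
0      : 16 12 0
-      : 16 12
over   : 16 12 16
+      : 16 28
negate : 16 -28
swap   : -28 16
negate : -28 -16
swap   : -16 -28
swap   : -28 -16
*      : 448
drop   : (empty)
4      : 4
negate : -4
dup    : -4 -4
-      : 0

1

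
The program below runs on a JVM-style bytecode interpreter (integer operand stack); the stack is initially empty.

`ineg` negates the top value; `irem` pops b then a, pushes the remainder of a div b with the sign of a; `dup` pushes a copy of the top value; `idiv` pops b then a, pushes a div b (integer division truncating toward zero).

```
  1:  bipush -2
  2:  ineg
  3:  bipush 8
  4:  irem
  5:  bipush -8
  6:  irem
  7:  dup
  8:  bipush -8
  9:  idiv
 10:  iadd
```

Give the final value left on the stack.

bipush -2 → [-2]
ineg      → [2]
bipush 8  → [2, 8]
irem      → [2]
bipush -8 → [2, -8]
irem      → [2]
dup       → [2, 2]
bipush -8 → [2, 2, -8]
idiv      → [2, 0]
iadd      → [2]

2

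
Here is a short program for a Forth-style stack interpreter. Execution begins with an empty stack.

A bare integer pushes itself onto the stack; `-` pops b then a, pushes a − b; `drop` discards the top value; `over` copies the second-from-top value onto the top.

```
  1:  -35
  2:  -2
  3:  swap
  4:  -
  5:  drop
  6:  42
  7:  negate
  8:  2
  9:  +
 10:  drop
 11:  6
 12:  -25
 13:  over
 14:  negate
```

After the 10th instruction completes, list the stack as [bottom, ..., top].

-35    -> -35
-2     -> -35 -2
swap   -> -2 -35
-      -> 33
drop   -> (empty)
42     -> 42
negate -> -42
2      -> -42 2
+      -> -40
drop   -> (empty)

[]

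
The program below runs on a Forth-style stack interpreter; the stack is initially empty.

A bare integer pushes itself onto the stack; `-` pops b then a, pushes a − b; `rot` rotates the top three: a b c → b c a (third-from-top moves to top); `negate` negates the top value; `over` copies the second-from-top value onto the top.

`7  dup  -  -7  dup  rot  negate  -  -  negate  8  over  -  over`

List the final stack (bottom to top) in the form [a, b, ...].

[0, 8, 0]

7       [7]
dup     [7, 7]
-       [0]
-7      [0, -7]
dup     [0, -7, -7]
rot     [-7, -7, 0]
negate  [-7, -7, 0]
-       [-7, -7]
-       [0]
negate  [0]
8       [0, 8]
over    [0, 8, 0]
-       [0, 8]
over    [0, 8, 0]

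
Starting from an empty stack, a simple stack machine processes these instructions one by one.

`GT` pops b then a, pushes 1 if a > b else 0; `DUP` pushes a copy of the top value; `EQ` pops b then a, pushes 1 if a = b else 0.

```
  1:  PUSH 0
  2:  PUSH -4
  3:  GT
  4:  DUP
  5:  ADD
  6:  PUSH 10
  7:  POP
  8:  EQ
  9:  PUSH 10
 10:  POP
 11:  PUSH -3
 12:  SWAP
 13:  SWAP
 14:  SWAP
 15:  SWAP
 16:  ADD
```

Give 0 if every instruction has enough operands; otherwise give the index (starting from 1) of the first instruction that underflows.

8

PUSH 0  → [0]
PUSH -4 → [0, -4]
GT      → [1]
DUP     → [1, 1]
ADD     → [2]
PUSH 10 → [2, 10]
POP     → [2]
EQ  — needs 2 operands, stack has 1 → underflow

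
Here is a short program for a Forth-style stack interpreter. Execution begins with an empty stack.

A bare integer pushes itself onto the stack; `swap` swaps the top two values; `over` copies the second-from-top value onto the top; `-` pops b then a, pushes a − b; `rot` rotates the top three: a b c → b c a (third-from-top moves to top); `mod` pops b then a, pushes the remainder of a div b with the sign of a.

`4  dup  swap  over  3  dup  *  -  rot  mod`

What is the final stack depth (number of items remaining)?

4     4
dup   4 4
swap  4 4
over  4 4 4
3     4 4 4 3
dup   4 4 4 3 3
*     4 4 4 9
-     4 4 -5
rot   4 -5 4
mod   4 -1

2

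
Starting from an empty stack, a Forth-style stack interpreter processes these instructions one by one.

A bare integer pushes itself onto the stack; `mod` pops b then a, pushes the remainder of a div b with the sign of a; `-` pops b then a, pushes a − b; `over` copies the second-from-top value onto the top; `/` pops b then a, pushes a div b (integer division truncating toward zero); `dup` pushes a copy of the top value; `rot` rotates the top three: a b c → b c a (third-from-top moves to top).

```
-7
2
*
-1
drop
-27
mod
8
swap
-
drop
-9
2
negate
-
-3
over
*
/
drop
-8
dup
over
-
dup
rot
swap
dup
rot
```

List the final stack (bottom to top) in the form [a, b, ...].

[0, 0, 0, -8]

-7     -> -7
2      -> -7 2
*      -> -14
-1     -> -14 -1
drop   -> -14
-27    -> -14 -27
mod    -> -14
8      -> -14 8
swap   -> 8 -14
-      -> 22
drop   -> (empty)
-9     -> -9
2      -> -9 2
negate -> -9 -2
-      -> -7
-3     -> -7 -3
over   -> -7 -3 -7
*      -> -7 21
/      -> 0
drop   -> (empty)
-8     -> -8
dup    -> -8 -8
over   -> -8 -8 -8
-      -> -8 0
dup    -> -8 0 0
rot    -> 0 0 -8
swap   -> 0 -8 0
dup    -> 0 -8 0 0
rot    -> 0 0 0 -8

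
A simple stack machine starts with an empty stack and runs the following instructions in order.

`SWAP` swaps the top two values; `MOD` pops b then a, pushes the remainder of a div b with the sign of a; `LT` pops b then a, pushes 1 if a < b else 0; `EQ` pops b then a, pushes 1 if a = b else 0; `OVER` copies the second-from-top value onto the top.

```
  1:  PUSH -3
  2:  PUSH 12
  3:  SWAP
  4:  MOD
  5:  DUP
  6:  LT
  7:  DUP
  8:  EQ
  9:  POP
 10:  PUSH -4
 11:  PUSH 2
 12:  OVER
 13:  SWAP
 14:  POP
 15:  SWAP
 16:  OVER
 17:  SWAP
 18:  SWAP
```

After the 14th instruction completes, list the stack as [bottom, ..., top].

PUSH -3  -3
PUSH 12  -3 12
SWAP     12 -3
MOD      0
DUP      0 0
LT       0
DUP      0 0
EQ       1
POP      (empty)
PUSH -4  -4
PUSH 2   -4 2
OVER     -4 2 -4
SWAP     -4 -4 2
POP      -4 -4

[-4, -4]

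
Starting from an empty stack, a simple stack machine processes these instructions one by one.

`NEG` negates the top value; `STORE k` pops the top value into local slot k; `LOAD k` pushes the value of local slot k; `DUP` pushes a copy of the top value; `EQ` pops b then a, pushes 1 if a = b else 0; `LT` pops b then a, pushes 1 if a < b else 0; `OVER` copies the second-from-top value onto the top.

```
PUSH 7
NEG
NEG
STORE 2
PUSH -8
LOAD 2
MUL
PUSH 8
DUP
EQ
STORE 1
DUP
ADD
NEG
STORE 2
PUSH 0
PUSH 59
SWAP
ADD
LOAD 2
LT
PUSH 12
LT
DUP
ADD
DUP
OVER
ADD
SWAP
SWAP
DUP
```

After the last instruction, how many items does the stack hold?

PUSH 7  -> [7]
NEG     -> [-7]
NEG     -> [7]
STORE 2 -> []
PUSH -8 -> [-8]
LOAD 2  -> [-8, 7]
MUL     -> [-56]
PUSH 8  -> [-56, 8]
DUP     -> [-56, 8, 8]
EQ      -> [-56, 1]
STORE 1 -> [-56]
DUP     -> [-56, -56]
ADD     -> [-112]
NEG     -> [112]
STORE 2 -> []
PUSH 0  -> [0]
PUSH 59 -> [0, 59]
SWAP    -> [59, 0]
ADD     -> [59]
LOAD 2  -> [59, 112]
LT      -> [1]
PUSH 12 -> [1, 12]
LT      -> [1]
DUP     -> [1, 1]
ADD     -> [2]
DUP     -> [2, 2]
OVER    -> [2, 2, 2]
ADD     -> [2, 4]
SWAP    -> [4, 2]
SWAP    -> [2, 4]
DUP     -> [2, 4, 4]

3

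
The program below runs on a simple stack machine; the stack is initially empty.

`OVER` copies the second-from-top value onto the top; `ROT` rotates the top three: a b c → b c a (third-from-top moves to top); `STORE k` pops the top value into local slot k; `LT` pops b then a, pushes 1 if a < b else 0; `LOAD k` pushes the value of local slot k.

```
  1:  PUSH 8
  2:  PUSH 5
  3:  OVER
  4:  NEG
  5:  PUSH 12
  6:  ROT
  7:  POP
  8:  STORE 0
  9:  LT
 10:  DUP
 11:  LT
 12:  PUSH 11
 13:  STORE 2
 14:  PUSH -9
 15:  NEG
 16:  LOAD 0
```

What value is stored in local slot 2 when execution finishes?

PUSH 8  : [8]
PUSH 5  : [8, 5]
OVER    : [8, 5, 8]
NEG     : [8, 5, -8]
PUSH 12 : [8, 5, -8, 12]
ROT     : [8, -8, 12, 5]
POP     : [8, -8, 12]
STORE 0 : [8, -8]
LT      : [0]
DUP     : [0, 0]
LT      : [0]
PUSH 11 : [0, 11]
STORE 2 : [0]
PUSH -9 : [0, -9]
NEG     : [0, 9]
LOAD 0  : [0, 9, 12]

11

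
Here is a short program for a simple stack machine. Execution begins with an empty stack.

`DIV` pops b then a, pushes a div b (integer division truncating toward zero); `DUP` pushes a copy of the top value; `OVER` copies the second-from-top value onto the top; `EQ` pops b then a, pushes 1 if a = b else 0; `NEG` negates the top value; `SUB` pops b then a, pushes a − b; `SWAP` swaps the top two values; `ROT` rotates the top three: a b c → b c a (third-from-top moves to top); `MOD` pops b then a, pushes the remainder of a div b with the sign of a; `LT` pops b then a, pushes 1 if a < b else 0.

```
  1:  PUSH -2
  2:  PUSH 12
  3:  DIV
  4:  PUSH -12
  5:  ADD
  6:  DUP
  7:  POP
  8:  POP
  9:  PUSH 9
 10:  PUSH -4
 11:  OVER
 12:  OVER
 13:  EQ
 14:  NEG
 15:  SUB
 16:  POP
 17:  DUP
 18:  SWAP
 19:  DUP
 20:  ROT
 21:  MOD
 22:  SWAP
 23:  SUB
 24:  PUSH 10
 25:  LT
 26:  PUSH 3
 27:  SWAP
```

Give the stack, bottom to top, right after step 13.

PUSH -2  -> [-2]
PUSH 12  -> [-2, 12]
DIV      -> [0]
PUSH -12 -> [0, -12]
ADD      -> [-12]
DUP      -> [-12, -12]
POP      -> [-12]
POP      -> []
PUSH 9   -> [9]
PUSH -4  -> [9, -4]
OVER     -> [9, -4, 9]
OVER     -> [9, -4, 9, -4]
EQ       -> [9, -4, 0]

[9, -4, 0]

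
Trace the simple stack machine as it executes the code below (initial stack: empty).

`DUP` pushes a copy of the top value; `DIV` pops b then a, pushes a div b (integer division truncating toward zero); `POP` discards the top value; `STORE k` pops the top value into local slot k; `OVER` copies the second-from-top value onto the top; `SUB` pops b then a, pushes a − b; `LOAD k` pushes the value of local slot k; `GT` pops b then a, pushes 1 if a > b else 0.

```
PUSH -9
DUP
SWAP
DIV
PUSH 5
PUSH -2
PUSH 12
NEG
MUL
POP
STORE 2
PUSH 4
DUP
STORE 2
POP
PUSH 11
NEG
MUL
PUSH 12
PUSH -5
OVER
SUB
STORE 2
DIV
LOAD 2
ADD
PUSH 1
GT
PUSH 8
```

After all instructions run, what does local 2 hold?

-17

PUSH -9 : -9
DUP     : -9 -9
SWAP    : -9 -9
DIV     : 1
PUSH 5  : 1 5
PUSH -2 : 1 5 -2
PUSH 12 : 1 5 -2 12
NEG     : 1 5 -2 -12
MUL     : 1 5 24
POP     : 1 5
STORE 2 : 1
PUSH 4  : 1 4
DUP     : 1 4 4
STORE 2 : 1 4
POP     : 1
PUSH 11 : 1 11
NEG     : 1 -11
MUL     : -11
PUSH 12 : -11 12
PUSH -5 : -11 12 -5
OVER    : -11 12 -5 12
SUB     : -11 12 -17
STORE 2 : -11 12
DIV     : 0
LOAD 2  : 0 -17
ADD     : -17
PUSH 1  : -17 1
GT      : 0
PUSH 8  : 0 8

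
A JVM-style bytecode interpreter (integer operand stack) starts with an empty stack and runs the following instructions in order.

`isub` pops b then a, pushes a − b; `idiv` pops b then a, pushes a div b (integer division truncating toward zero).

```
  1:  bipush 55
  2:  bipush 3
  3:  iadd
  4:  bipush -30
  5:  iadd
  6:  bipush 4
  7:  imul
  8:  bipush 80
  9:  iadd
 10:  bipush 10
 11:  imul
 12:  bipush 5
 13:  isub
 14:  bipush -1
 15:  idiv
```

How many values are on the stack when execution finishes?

bipush 55   55
bipush 3    55 3
iadd        58
bipush -30  58 -30
iadd        28
bipush 4    28 4
imul        112
bipush 80   112 80
iadd        192
bipush 10   192 10
imul        1920
bipush 5    1920 5
isub        1915
bipush -1   1915 -1
idiv        -1915

1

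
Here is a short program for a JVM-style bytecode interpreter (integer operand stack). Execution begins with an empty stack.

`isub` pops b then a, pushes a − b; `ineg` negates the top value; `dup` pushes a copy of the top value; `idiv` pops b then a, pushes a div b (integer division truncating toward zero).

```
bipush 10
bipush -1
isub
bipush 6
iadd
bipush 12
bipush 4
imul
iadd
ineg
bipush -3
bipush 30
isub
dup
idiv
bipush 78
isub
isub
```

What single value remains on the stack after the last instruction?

12

bipush 10 : 10
bipush -1 : 10 -1
isub      : 11
bipush 6  : 11 6
iadd      : 17
bipush 12 : 17 12
bipush 4  : 17 12 4
imul      : 17 48
iadd      : 65
ineg      : -65
bipush -3 : -65 -3
bipush 30 : -65 -3 30
isub      : -65 -33
dup       : -65 -33 -33
idiv      : -65 1
bipush 78 : -65 1 78
isub      : -65 -77
isub      : 12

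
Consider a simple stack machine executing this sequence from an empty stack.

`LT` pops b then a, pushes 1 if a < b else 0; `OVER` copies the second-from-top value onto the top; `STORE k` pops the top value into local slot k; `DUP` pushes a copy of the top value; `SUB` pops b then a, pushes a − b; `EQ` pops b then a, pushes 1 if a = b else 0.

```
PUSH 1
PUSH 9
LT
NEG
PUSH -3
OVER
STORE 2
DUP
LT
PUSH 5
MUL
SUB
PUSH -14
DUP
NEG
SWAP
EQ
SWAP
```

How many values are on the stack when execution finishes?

PUSH 1   -> 1
PUSH 9   -> 1 9
LT       -> 1
NEG      -> -1
PUSH -3  -> -1 -3
OVER     -> -1 -3 -1
STORE 2  -> -1 -3
DUP      -> -1 -3 -3
LT       -> -1 0
PUSH 5   -> -1 0 5
MUL      -> -1 0
SUB      -> -1
PUSH -14 -> -1 -14
DUP      -> -1 -14 -14
NEG      -> -1 -14 14
SWAP     -> -1 14 -14
EQ       -> -1 0
SWAP     -> 0 -1

2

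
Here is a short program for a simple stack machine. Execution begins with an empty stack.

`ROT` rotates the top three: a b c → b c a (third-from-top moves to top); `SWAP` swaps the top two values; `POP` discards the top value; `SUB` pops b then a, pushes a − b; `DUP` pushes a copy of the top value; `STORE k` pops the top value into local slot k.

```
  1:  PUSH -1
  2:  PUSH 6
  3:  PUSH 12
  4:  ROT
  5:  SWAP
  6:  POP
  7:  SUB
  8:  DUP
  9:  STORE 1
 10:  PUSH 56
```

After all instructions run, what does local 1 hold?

PUSH -1 → -1
PUSH 6  → -1 6
PUSH 12 → -1 6 12
ROT     → 6 12 -1
SWAP    → 6 -1 12
POP     → 6 -1
SUB     → 7
DUP     → 7 7
STORE 1 → 7
PUSH 56 → 7 56

7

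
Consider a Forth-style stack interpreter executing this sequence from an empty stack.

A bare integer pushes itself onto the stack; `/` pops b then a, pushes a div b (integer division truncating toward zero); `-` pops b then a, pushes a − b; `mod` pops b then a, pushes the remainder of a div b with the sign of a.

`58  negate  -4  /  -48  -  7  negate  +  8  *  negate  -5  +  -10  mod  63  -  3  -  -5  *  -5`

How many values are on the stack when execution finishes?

58     → [58]
negate → [-58]
-4     → [-58, -4]
/      → [14]
-48    → [14, -48]
-      → [62]
7      → [62, 7]
negate → [62, -7]
+      → [55]
8      → [55, 8]
*      → [440]
negate → [-440]
-5     → [-440, -5]
+      → [-445]
-10    → [-445, -10]
mod    → [-5]
63     → [-5, 63]
-      → [-68]
3      → [-68, 3]
-      → [-71]
-5     → [-71, -5]
*      → [355]
-5     → [355, -5]

2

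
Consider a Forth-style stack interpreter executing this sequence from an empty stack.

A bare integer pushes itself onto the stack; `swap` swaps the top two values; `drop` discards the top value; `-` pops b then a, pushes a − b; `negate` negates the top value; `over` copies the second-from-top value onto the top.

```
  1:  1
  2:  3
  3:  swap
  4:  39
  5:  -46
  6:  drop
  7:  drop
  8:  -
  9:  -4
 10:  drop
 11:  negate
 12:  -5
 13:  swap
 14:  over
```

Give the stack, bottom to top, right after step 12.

[-2, -5]

1       1
3       1 3
swap    3 1
39      3 1 39
-46     3 1 39 -46
drop    3 1 39
drop    3 1
-       2
-4      2 -4
drop    2
negate  -2
-5      -2 -5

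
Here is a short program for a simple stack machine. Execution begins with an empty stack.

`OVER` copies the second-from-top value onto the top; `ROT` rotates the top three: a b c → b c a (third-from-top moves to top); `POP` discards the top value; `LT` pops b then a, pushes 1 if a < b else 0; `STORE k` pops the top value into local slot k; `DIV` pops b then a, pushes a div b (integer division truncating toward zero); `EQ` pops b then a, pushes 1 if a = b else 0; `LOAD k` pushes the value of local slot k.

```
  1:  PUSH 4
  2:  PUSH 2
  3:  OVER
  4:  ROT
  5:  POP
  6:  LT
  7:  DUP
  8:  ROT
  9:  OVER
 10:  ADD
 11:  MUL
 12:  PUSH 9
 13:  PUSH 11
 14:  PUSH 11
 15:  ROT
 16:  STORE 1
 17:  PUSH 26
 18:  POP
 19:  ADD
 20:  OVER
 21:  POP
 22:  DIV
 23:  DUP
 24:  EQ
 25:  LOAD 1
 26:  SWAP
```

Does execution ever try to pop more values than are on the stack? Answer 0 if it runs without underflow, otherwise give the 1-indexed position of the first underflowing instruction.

8

PUSH 4 → [4]
PUSH 2 → [4, 2]
OVER   → [4, 2, 4]
ROT    → [2, 4, 4]
POP    → [2, 4]
LT     → [1]
DUP    → [1, 1]
ROT  — needs 3 operands, stack has 2 → underflow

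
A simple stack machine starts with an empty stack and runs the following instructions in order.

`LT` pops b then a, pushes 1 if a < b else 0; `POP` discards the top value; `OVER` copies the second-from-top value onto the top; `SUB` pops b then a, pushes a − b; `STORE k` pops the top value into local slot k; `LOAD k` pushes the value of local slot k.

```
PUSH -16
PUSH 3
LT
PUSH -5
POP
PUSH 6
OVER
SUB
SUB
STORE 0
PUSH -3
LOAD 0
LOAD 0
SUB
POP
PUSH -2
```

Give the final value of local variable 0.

PUSH -16 -> [-16]
PUSH 3   -> [-16, 3]
LT       -> [1]
PUSH -5  -> [1, -5]
POP      -> [1]
PUSH 6   -> [1, 6]
OVER     -> [1, 6, 1]
SUB      -> [1, 5]
SUB      -> [-4]
STORE 0  -> []
PUSH -3  -> [-3]
LOAD 0   -> [-3, -4]
LOAD 0   -> [-3, -4, -4]
SUB      -> [-3, 0]
POP      -> [-3]
PUSH -2  -> [-3, -2]

-4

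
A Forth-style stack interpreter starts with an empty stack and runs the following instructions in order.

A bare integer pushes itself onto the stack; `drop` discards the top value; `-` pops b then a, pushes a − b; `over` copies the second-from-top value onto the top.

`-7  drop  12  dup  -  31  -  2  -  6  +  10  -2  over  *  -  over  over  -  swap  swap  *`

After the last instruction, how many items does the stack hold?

-7   → [-7]
drop → []
12   → [12]
dup  → [12, 12]
-    → [0]
31   → [0, 31]
-    → [-31]
2    → [-31, 2]
-    → [-33]
6    → [-33, 6]
+    → [-27]
10   → [-27, 10]
-2   → [-27, 10, -2]
over → [-27, 10, -2, 10]
*    → [-27, 10, -20]
-    → [-27, 30]
over → [-27, 30, -27]
over → [-27, 30, -27, 30]
-    → [-27, 30, -57]
swap → [-27, -57, 30]
swap → [-27, 30, -57]
*    → [-27, -1710]

2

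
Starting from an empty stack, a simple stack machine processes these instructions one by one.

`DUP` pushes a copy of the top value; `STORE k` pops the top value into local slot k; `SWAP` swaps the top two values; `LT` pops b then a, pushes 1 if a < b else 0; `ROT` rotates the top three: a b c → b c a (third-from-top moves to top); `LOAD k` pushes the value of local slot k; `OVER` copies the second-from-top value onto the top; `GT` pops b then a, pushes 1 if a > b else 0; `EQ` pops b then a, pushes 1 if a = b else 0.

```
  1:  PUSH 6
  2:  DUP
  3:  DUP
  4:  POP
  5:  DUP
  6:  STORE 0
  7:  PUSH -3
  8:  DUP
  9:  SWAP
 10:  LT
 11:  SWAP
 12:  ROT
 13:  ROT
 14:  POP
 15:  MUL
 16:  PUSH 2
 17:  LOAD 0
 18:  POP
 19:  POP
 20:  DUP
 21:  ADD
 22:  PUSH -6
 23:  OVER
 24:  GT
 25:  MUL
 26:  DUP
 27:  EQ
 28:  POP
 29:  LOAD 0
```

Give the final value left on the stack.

6

PUSH 6   [6]
DUP      [6, 6]
DUP      [6, 6, 6]
POP      [6, 6]
DUP      [6, 6, 6]
STORE 0  [6, 6]
PUSH -3  [6, 6, -3]
DUP      [6, 6, -3, -3]
SWAP     [6, 6, -3, -3]
LT       [6, 6, 0]
SWAP     [6, 0, 6]
ROT      [0, 6, 6]
ROT      [6, 6, 0]
POP      [6, 6]
MUL      [36]
PUSH 2   [36, 2]
LOAD 0   [36, 2, 6]
POP      [36, 2]
POP      [36]
DUP      [36, 36]
ADD      [72]
PUSH -6  [72, -6]
OVER     [72, -6, 72]
GT       [72, 0]
MUL      [0]
DUP      [0, 0]
EQ       [1]
POP      []
LOAD 0   [6]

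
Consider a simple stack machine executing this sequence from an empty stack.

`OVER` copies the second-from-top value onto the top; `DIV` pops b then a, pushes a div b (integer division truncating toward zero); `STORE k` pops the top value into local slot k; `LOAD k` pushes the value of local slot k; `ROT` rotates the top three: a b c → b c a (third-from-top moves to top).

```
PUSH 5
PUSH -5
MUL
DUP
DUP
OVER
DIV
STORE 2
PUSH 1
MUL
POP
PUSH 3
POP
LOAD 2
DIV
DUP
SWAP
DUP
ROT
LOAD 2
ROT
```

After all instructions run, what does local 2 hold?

PUSH 5  : [5]
PUSH -5 : [5, -5]
MUL     : [-25]
DUP     : [-25, -25]
DUP     : [-25, -25, -25]
OVER    : [-25, -25, -25, -25]
DIV     : [-25, -25, 1]
STORE 2 : [-25, -25]
PUSH 1  : [-25, -25, 1]
MUL     : [-25, -25]
POP     : [-25]
PUSH 3  : [-25, 3]
POP     : [-25]
LOAD 2  : [-25, 1]
DIV     : [-25]
DUP     : [-25, -25]
SWAP    : [-25, -25]
DUP     : [-25, -25, -25]
ROT     : [-25, -25, -25]
LOAD 2  : [-25, -25, -25, 1]
ROT     : [-25, -25, 1, -25]

1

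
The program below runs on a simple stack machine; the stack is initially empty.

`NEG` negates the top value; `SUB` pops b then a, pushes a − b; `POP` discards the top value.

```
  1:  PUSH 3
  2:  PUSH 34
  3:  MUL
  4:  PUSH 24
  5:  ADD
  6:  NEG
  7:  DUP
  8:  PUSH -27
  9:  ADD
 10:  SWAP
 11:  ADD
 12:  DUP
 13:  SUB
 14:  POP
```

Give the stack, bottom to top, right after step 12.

[-279, -279]

PUSH 3    3
PUSH 34   3 34
MUL       102
PUSH 24   102 24
ADD       126
NEG       -126
DUP       -126 -126
PUSH -27  -126 -126 -27
ADD       -126 -153
SWAP      -153 -126
ADD       -279
DUP       -279 -279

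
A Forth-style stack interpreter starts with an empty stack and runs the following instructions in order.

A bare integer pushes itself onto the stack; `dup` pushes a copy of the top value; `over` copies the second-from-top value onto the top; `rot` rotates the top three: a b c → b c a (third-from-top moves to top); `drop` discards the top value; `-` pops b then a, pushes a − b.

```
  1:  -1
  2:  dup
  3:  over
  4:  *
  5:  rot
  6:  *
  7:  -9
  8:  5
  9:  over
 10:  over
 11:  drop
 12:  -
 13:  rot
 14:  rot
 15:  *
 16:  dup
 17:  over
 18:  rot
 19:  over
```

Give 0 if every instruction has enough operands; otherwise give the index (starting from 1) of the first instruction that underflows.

-1   : [-1]
dup  : [-1, -1]
over : [-1, -1, -1]
*    : [-1, 1]
rot  — needs 3 operands, stack has 2 → underflow

5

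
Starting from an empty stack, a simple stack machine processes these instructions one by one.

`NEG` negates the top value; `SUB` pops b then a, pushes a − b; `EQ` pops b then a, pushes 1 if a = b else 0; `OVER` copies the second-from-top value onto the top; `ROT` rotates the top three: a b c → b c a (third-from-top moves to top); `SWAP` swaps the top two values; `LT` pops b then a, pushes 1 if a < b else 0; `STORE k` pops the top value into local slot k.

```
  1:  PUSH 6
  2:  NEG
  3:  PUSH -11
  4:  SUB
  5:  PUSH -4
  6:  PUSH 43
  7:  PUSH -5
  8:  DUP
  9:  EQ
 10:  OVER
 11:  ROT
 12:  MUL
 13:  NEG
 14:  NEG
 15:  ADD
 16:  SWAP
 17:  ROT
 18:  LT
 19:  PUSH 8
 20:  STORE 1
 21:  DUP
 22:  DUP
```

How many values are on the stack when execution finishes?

PUSH 6    [6]
NEG       [-6]
PUSH -11  [-6, -11]
SUB       [5]
PUSH -4   [5, -4]
PUSH 43   [5, -4, 43]
PUSH -5   [5, -4, 43, -5]
DUP       [5, -4, 43, -5, -5]
EQ        [5, -4, 43, 1]
OVER      [5, -4, 43, 1, 43]
ROT       [5, -4, 1, 43, 43]
MUL       [5, -4, 1, 1849]
NEG       [5, -4, 1, -1849]
NEG       [5, -4, 1, 1849]
ADD       [5, -4, 1850]
SWAP      [5, 1850, -4]
ROT       [1850, -4, 5]
LT        [1850, 1]
PUSH 8    [1850, 1, 8]
STORE 1   [1850, 1]
DUP       [1850, 1, 1]
DUP       [1850, 1, 1, 1]

4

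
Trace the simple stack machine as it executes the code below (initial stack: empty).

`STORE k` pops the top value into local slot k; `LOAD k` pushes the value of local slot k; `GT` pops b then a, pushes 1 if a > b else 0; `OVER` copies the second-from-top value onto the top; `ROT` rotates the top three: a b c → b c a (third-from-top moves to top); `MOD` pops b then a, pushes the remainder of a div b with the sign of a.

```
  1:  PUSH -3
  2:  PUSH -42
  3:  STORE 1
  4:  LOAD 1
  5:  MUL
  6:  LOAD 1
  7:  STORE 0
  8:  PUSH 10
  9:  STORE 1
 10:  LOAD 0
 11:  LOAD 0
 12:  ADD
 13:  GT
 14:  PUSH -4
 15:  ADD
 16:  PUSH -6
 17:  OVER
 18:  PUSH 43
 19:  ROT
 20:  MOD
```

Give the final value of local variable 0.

PUSH -3  → [-3]
PUSH -42 → [-3, -42]
STORE 1  → [-3]
LOAD 1   → [-3, -42]
MUL      → [126]
LOAD 1   → [126, -42]
STORE 0  → [126]
PUSH 10  → [126, 10]
STORE 1  → [126]
LOAD 0   → [126, -42]
LOAD 0   → [126, -42, -42]
ADD      → [126, -84]
GT       → [1]
PUSH -4  → [1, -4]
ADD      → [-3]
PUSH -6  → [-3, -6]
OVER     → [-3, -6, -3]
PUSH 43  → [-3, -6, -3, 43]
ROT      → [-3, -3, 43, -6]
MOD      → [-3, -3, 1]

-42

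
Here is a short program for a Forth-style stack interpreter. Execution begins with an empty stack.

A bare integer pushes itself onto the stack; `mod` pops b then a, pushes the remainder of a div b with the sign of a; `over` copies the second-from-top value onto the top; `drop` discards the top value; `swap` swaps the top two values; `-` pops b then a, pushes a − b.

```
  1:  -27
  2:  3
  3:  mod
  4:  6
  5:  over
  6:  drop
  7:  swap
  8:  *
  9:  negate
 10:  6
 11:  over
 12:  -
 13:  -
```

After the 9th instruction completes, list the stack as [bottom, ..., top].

-27    -> -27
3      -> -27 3
mod    -> 0
6      -> 0 6
over   -> 0 6 0
drop   -> 0 6
swap   -> 6 0
*      -> 0
negate -> 0

[0]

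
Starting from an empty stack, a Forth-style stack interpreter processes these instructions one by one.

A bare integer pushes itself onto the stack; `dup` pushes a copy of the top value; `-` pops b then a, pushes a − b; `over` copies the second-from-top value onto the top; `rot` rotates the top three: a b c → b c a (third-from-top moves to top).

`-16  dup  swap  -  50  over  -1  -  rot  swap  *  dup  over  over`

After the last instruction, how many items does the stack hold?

5

-16   -16
dup   -16 -16
swap  -16 -16
-     0
50    0 50
over  0 50 0
-1    0 50 0 -1
-     0 50 1
rot   50 1 0
swap  50 0 1
*     50 0
dup   50 0 0
over  50 0 0 0
over  50 0 0 0 0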